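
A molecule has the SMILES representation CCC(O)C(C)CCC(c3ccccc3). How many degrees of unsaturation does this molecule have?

Atom tally by fragment:
  CH3 → C:1 H:3
  CH2 → C:1 H:2
  CH(OH) → C:1 H:2 O:1
  CH(CH3) → C:2 H:4
  CH2 → C:1 H:2
  CH2 → C:1 H:2
  CH2C6H5 → C:7 H:7
Element totals:
  C: 14
  H: 22
  O: 1
Molecular formula: C14H22O.
DoU = (2C + 2 + N − H − X) / 2 = (2·14 + 2 + 0 − 22 − 0) / 2 = 4.

4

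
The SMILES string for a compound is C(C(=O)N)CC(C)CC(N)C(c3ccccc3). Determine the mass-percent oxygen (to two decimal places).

6.83%

Atom tally by fragment:
  H2NOCCH2 → C:2 H:4 O:1 N:1
  CH2 → C:1 H:2
  CH(CH3) → C:2 H:4
  CH2 → C:1 H:2
  CH(NH2) → C:1 H:3 N:1
  CH2C6H5 → C:7 H:7
Element totals:
  C: 14
  H: 22
  N: 2
  O: 1
Molecular formula: C14H22N2O.
Molar mass = 234.343 g/mol.
Mass from O: 1 × 15.999 = 15.999 g/mol.
%O = 15.999 / 234.343 × 100 = 6.83%.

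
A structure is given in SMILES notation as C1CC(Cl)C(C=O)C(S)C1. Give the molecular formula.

Atom tally by fragment:
  cyclohexane ring core → C:6 H:12
  (− 3 ring H displaced by substituents)
  + Cl → Cl:1
  + CHO → C:1 H:1 O:1
  + SH → S:1 H:1
Element totals:
  C: 7
  H: 11
  Cl: 1
  O: 1
  S: 1

C7H11ClOS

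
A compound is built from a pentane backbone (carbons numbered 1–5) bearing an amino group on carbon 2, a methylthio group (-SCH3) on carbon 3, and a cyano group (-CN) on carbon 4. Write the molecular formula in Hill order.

C7H14N2S

Atom tally by fragment:
  CH3 → C:1 H:3
  CH(NH2) → C:1 H:3 N:1
  CH(SCH3) → C:2 H:4 S:1
  CH(CN) → C:2 H:1 N:1
  CH3 → C:1 H:3
Element totals:
  C: 7
  H: 14
  N: 2
  S: 1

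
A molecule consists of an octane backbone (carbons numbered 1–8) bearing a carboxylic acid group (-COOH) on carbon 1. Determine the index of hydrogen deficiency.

Atom tally by fragment:
  HOOCCH2 → C:2 H:3 O:2
  CH2 → C:1 H:2
  CH2 → C:1 H:2
  CH2 → C:1 H:2
  CH2 → C:1 H:2
  CH2 → C:1 H:2
  CH2 → C:1 H:2
  CH3 → C:1 H:3
Element totals:
  C: 9
  H: 18
  O: 2
Molecular formula: C9H18O2.
DoU = (2C + 2 + N − H − X) / 2 = (2·9 + 2 + 0 − 18 − 0) / 2 = 1.

1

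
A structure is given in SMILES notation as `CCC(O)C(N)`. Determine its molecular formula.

C4H11NO

Atom tally by fragment:
  CH3 → C:1 H:3
  CH2 → C:1 H:2
  CH(OH) → C:1 H:2 O:1
  CH2NH2 → C:1 H:4 N:1
Element totals:
  C: 4
  H: 11
  N: 1
  O: 1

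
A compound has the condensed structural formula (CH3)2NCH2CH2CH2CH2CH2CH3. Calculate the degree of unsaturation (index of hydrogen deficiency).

Atom tally by fragment:
  (CH3)2NCH2 → C:3 H:8 N:1
  CH2 → C:1 H:2
  CH2 → C:1 H:2
  CH2 → C:1 H:2
  CH2 → C:1 H:2
  CH3 → C:1 H:3
Element totals:
  C: 8
  H: 19
  N: 1
Molecular formula: C8H19N.
DoU = (2C + 2 + N − H − X) / 2 = (2·8 + 2 + 1 − 19 − 0) / 2 = 0.

0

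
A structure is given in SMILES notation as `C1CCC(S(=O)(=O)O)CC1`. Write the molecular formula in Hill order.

Atom tally by fragment:
  cyclohexane ring core → C:6 H:12
  (− 1 ring H displaced by substituents)
  + SO3H → S:1 O:3 H:1
Element totals:
  C: 6
  H: 12
  O: 3
  S: 1

C6H12O3S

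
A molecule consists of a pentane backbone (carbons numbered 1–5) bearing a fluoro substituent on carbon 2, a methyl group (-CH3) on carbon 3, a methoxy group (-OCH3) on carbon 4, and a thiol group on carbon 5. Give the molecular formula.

Atom tally by fragment:
  CH3 → C:1 H:3
  CH(F) → C:1 H:1 F:1
  CH(CH3) → C:2 H:4
  CH(OCH3) → C:2 H:4 O:1
  CH2SH → C:1 H:3 S:1
Element totals:
  C: 7
  H: 15
  F: 1
  O: 1
  S: 1

C7H15FOS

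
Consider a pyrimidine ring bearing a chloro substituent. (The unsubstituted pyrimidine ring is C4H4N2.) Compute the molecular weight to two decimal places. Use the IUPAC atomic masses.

114.53 g/mol

Atom tally by fragment:
  pyrimidine ring core → C:4 H:4 N:2
  (− 1 ring H displaced by substituents)
  + Cl → Cl:1
Element totals:
  C: 4
  H: 3
  Cl: 1
  N: 2
Molecular formula: C4H3ClN2.
  M = 4(12.011) + 3(1.008) + 35.45 + 2(14.007)
    = 48.044 + 3.024 + 35.450 + 28.014 = 114.532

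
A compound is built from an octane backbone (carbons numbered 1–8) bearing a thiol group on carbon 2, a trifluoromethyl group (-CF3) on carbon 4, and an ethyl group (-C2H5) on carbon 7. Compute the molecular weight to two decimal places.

Atom tally by fragment:
  CH3 → C:1 H:3
  CH(SH) → C:1 H:2 S:1
  CH2 → C:1 H:2
  CH(CF3) → C:2 H:1 F:3
  CH2 → C:1 H:2
  CH2 → C:1 H:2
  CH(C2H5) → C:3 H:6
  CH3 → C:1 H:3
Element totals:
  C: 11
  H: 21
  F: 3
  S: 1
Molecular formula: C11H21F3S.
  M = 11(12.011) + 21(1.008) + 3(18.998) + 32.06
    = 132.121 + 21.168 + 56.994 + 32.060 = 242.343

242.34 g/mol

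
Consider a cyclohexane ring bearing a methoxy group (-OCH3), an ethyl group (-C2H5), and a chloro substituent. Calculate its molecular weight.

Atom tally by fragment:
  cyclohexane ring core → C:6 H:12
  (− 3 ring H displaced by substituents)
  + OCH3 → C:1 H:3 O:1
  + C2H5 → C:2 H:5
  + Cl → Cl:1
Element totals:
  C: 9
  H: 17
  Cl: 1
  O: 1
Molecular formula: C9H17ClO.
  M = 9(12.011) + 17(1.008) + 35.45 + 15.999
    = 108.099 + 17.136 + 35.450 + 15.999 = 176.684

176.68 g/mol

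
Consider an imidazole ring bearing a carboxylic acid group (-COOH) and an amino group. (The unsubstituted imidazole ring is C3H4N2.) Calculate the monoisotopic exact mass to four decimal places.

127.0382

Atom tally by fragment:
  imidazole ring core → C:3 H:4 N:2
  (− 2 ring H displaced by substituents)
  + COOH → C:1 H:1 O:2
  + NH2 → N:1 H:2
Element totals:
  C: 4
  H: 5
  N: 3
  O: 2
Molecular formula: C4H5N3O2.
  M = 4(12.0) + 5(1.007825) + 3(14.003074) + 2(15.994915)
    = 48.000000 + 5.039125 + 42.009222 + 31.989830 = 127.038177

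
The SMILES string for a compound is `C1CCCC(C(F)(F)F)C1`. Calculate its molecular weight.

152.16 g/mol

Atom tally by fragment:
  cyclohexane ring core → C:6 H:12
  (− 1 ring H displaced by substituents)
  + CF3 → C:1 F:3
Element totals:
  C: 7
  H: 11
  F: 3
Molecular formula: C7H11F3.
  M = 7(12.011) + 11(1.008) + 3(18.998)
    = 84.077 + 11.088 + 56.994 = 152.159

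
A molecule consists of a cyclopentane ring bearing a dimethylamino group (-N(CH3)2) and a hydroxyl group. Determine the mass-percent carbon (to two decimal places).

65.07%

Atom tally by fragment:
  cyclopentane ring core → C:5 H:10
  (− 2 ring H displaced by substituents)
  + N(CH3)2 → N:1 C:2 H:6
  + OH → O:1 H:1
Element totals:
  C: 7
  H: 15
  N: 1
  O: 1
Molecular formula: C7H15NO.
Molar mass = 129.203 g/mol.
Mass from C: 7 × 12.011 = 84.077 g/mol.
%C = 84.077 / 129.203 × 100 = 65.07%.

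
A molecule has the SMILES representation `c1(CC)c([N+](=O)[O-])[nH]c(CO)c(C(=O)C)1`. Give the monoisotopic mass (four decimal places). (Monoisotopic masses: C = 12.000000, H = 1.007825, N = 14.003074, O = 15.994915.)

212.0797

Atom tally by fragment:
  pyrrole ring core → C:4 H:5 N:1
  (− 4 ring H displaced by substituents)
  + C2H5 → C:2 H:5
  + NO2 → N:1 O:2
  + CH2OH → C:1 H:3 O:1
  + COCH3 → C:2 H:3 O:1
Element totals:
  C: 9
  H: 12
  N: 2
  O: 4
Molecular formula: C9H12N2O4.
  M = 9(12.0) + 12(1.007825) + 2(14.003074) + 4(15.994915)
    = 108.000000 + 12.093900 + 28.006148 + 63.979660 = 212.079708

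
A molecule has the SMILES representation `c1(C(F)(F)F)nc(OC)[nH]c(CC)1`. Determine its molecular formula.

C7H9F3N2O

Atom tally by fragment:
  imidazole ring core → C:3 H:4 N:2
  (− 3 ring H displaced by substituents)
  + CF3 → C:1 F:3
  + OCH3 → C:1 H:3 O:1
  + C2H5 → C:2 H:5
Element totals:
  C: 7
  H: 9
  F: 3
  N: 2
  O: 1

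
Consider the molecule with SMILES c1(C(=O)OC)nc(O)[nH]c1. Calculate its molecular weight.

Atom tally by fragment:
  imidazole ring core → C:3 H:4 N:2
  (− 2 ring H displaced by substituents)
  + COOCH3 → C:2 H:3 O:2
  + OH → O:1 H:1
Element totals:
  C: 5
  H: 6
  N: 2
  O: 3
Molecular formula: C5H6N2O3.
  M = 5(12.011) + 6(1.008) + 2(14.007) + 3(15.999)
    = 60.055 + 6.048 + 28.014 + 47.997 = 142.114

142.11 g/mol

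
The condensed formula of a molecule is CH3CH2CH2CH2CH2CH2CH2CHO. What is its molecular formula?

Element totals:
  C: 8
  H: 16
  O: 1

C8H16O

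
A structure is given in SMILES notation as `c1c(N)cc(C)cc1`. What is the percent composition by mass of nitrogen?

Atom tally by fragment:
  benzene ring core → C:6 H:6
  (− 2 ring H displaced by substituents)
  + NH2 → N:1 H:2
  + CH3 → C:1 H:3
Element totals:
  C: 7
  H: 9
  N: 1
Molecular formula: C7H9N.
Molar mass = 107.156 g/mol.
Mass from N: 1 × 14.007 = 14.007 g/mol.
%N = 14.007 / 107.156 × 100 = 13.07%.

13.07%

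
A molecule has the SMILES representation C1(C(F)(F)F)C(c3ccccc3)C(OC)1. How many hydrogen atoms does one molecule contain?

Atom tally by fragment:
  cyclopropane ring core → C:3 H:6
  (− 3 ring H displaced by substituents)
  + CF3 → C:1 F:3
  + C6H5 → C:6 H:5
  + OCH3 → C:1 H:3 O:1
Element totals:
  C: 11
  H: 11
  F: 3
  O: 1

11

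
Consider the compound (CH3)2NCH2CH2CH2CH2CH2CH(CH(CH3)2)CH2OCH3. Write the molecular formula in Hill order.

Atom tally by fragment:
  (CH3)2NCH2 → C:3 H:8 N:1
  CH2 → C:1 H:2
  CH2 → C:1 H:2
  CH2 → C:1 H:2
  CH2 → C:1 H:2
  CH(CH(CH3)2) → C:4 H:8
  CH2OCH3 → C:2 H:5 O:1
Element totals:
  C: 13
  H: 29
  N: 1
  O: 1

C13H29NO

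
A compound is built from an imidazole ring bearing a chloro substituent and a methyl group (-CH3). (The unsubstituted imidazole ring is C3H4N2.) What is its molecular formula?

C4H5ClN2

Atom tally by fragment:
  imidazole ring core → C:3 H:4 N:2
  (− 2 ring H displaced by substituents)
  + Cl → Cl:1
  + CH3 → C:1 H:3
Element totals:
  C: 4
  H: 5
  Cl: 1
  N: 2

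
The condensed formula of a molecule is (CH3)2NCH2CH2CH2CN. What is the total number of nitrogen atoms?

2

Element totals:
  C: 6
  H: 12
  N: 2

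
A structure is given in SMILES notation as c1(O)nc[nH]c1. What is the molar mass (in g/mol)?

Atom tally by fragment:
  imidazole ring core → C:3 H:4 N:2
  (− 1 ring H displaced by substituents)
  + OH → O:1 H:1
Element totals:
  C: 3
  H: 4
  N: 2
  O: 1
Molecular formula: C3H4N2O.
  M = 3(12.011) + 4(1.008) + 2(14.007) + 15.999
    = 36.033 + 4.032 + 28.014 + 15.999 = 84.078

84.08 g/mol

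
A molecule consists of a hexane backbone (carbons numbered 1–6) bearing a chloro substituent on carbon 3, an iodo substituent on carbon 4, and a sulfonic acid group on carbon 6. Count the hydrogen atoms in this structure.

12

Atom tally by fragment:
  CH3 → C:1 H:3
  CH2 → C:1 H:2
  CH(Cl) → C:1 H:1 Cl:1
  CH(I) → C:1 H:1 I:1
  CH2 → C:1 H:2
  CH2SO3H → C:1 H:3 S:1 O:3
Element totals:
  C: 6
  H: 12
  Cl: 1
  I: 1
  O: 3
  S: 1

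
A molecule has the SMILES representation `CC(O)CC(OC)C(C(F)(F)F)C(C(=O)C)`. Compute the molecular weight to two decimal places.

242.24 g/mol

Atom tally by fragment:
  CH3 → C:1 H:3
  CH(OH) → C:1 H:2 O:1
  CH2 → C:1 H:2
  CH(OCH3) → C:2 H:4 O:1
  CH(CF3) → C:2 H:1 F:3
  CH2COCH3 → C:3 H:5 O:1
Element totals:
  C: 10
  H: 17
  F: 3
  O: 3
Molecular formula: C10H17F3O3.
  M = 10(12.011) + 17(1.008) + 3(18.998) + 3(15.999)
    = 120.110 + 17.136 + 56.994 + 47.997 = 242.237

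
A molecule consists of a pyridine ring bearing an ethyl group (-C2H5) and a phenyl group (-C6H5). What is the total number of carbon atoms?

Atom tally by fragment:
  pyridine ring core → C:5 H:5 N:1
  (− 2 ring H displaced by substituents)
  + C2H5 → C:2 H:5
  + C6H5 → C:6 H:5
Element totals:
  C: 13
  H: 13
  N: 1

13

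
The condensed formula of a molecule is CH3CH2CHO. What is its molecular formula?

C3H6O

Element totals:
  C: 3
  H: 6
  O: 1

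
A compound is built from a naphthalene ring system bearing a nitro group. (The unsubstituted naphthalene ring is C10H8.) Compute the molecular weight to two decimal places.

Atom tally by fragment:
  naphthalene ring system core → C:10 H:8
  (− 1 ring H displaced by substituents)
  + NO2 → N:1 O:2
Element totals:
  C: 10
  H: 7
  N: 1
  O: 2
Molecular formula: C10H7NO2.
  M = 10(12.011) + 7(1.008) + 14.007 + 2(15.999)
    = 120.110 + 7.056 + 14.007 + 31.998 = 173.171

173.17 g/mol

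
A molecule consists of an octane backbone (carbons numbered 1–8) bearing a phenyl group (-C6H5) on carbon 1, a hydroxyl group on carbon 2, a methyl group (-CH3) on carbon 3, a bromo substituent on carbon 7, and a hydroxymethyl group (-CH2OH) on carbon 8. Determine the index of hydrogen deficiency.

Atom tally by fragment:
  C6H5CH2 → C:7 H:7
  CH(OH) → C:1 H:2 O:1
  CH(CH3) → C:2 H:4
  CH2 → C:1 H:2
  CH2 → C:1 H:2
  CH2 → C:1 H:2
  CH(Br) → C:1 H:1 Br:1
  CH2CH2OH → C:2 H:5 O:1
Element totals:
  C: 16
  H: 25
  Br: 1
  O: 2
Molecular formula: C16H25BrO2.
DoU = (2C + 2 + N − H − X) / 2 = (2·16 + 2 + 0 − 25 − 1) / 2 = 4.

4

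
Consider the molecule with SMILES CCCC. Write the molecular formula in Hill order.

C4H10

Atom tally by fragment:
  CH3 → C:1 H:3
  CH2 → C:1 H:2
  CH2 → C:1 H:2
  CH3 → C:1 H:3
Element totals:
  C: 4
  H: 10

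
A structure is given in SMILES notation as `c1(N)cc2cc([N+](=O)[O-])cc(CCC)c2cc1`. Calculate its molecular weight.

Atom tally by fragment:
  naphthalene ring system core → C:10 H:8
  (− 3 ring H displaced by substituents)
  + NH2 → N:1 H:2
  + NO2 → N:1 O:2
  + CH2CH2CH3 → C:3 H:7
Element totals:
  C: 13
  H: 14
  N: 2
  O: 2
Molecular formula: C13H14N2O2.
  M = 13(12.011) + 14(1.008) + 2(14.007) + 2(15.999)
    = 156.143 + 14.112 + 28.014 + 31.998 = 230.267

230.27 g/mol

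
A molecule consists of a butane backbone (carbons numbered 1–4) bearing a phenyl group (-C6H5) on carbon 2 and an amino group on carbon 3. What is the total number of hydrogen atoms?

Atom tally by fragment:
  CH3 → C:1 H:3
  CH(C6H5) → C:7 H:6
  CH(NH2) → C:1 H:3 N:1
  CH3 → C:1 H:3
Element totals:
  C: 10
  H: 15
  N: 1

15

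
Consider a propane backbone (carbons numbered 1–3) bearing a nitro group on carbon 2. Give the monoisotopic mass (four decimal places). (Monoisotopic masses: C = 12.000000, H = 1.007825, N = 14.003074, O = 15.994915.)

Atom tally by fragment:
  CH3 → C:1 H:3
  CH(NO2) → C:1 H:1 N:1 O:2
  CH3 → C:1 H:3
Element totals:
  C: 3
  H: 7
  N: 1
  O: 2
Molecular formula: C3H7NO2.
  M = 3(12.0) + 7(1.007825) + 14.003074 + 2(15.994915)
    = 36.000000 + 7.054775 + 14.003074 + 31.989830 = 89.047679

89.0477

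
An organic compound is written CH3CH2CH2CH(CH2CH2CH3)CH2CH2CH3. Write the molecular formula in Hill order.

Element totals:
  C: 10
  H: 22

C10H22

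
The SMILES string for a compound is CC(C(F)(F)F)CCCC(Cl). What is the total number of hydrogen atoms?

12

Atom tally by fragment:
  CH3 → C:1 H:3
  CH(CF3) → C:2 H:1 F:3
  CH2 → C:1 H:2
  CH2 → C:1 H:2
  CH2 → C:1 H:2
  CH2Cl → C:1 H:2 Cl:1
Element totals:
  C: 7
  H: 12
  Cl: 1
  F: 3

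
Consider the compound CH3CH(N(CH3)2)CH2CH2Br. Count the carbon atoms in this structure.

Atom tally by fragment:
  CH3 → C:1 H:3
  CH(N(CH3)2) → C:3 H:7 N:1
  CH2 → C:1 H:2
  CH2Br → C:1 H:2 Br:1
Element totals:
  C: 6
  H: 14
  Br: 1
  N: 1

6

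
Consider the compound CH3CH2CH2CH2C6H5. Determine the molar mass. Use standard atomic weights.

Atom tally by fragment:
  CH3 → C:1 H:3
  CH2 → C:1 H:2
  CH2 → C:1 H:2
  CH2C6H5 → C:7 H:7
Element totals:
  C: 10
  H: 14
Molecular formula: C10H14.
  M = 10(12.011) + 14(1.008)
    = 120.110 + 14.112 = 134.222

134.22 g/mol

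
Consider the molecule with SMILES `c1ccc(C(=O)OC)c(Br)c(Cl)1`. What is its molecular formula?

C8H6BrClO2

Atom tally by fragment:
  benzene ring core → C:6 H:6
  (− 3 ring H displaced by substituents)
  + COOCH3 → C:2 H:3 O:2
  + Br → Br:1
  + Cl → Cl:1
Element totals:
  C: 8
  H: 6
  Br: 1
  Cl: 1
  O: 2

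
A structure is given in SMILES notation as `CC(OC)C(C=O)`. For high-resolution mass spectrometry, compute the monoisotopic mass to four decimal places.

102.0681

Atom tally by fragment:
  CH3 → C:1 H:3
  CH(OCH3) → C:2 H:4 O:1
  CH2CHO → C:2 H:3 O:1
Element totals:
  C: 5
  H: 10
  O: 2
Molecular formula: C5H10O2.
  M = 5(12.0) + 10(1.007825) + 2(15.994915)
    = 60.000000 + 10.078250 + 31.989830 = 102.068080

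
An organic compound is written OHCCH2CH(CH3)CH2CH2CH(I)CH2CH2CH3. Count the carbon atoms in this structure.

10

Element totals:
  C: 10
  H: 19
  I: 1
  O: 1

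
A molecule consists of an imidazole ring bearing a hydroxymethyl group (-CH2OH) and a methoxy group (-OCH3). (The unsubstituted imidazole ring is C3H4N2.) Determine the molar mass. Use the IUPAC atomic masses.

128.13 g/mol

Atom tally by fragment:
  imidazole ring core → C:3 H:4 N:2
  (− 2 ring H displaced by substituents)
  + CH2OH → C:1 H:3 O:1
  + OCH3 → C:1 H:3 O:1
Element totals:
  C: 5
  H: 8
  N: 2
  O: 2
Molecular formula: C5H8N2O2.
  M = 5(12.011) + 8(1.008) + 2(14.007) + 2(15.999)
    = 60.055 + 8.064 + 28.014 + 31.998 = 128.131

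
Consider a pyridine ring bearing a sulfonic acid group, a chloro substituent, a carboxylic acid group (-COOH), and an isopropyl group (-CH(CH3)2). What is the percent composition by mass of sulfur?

Atom tally by fragment:
  pyridine ring core → C:5 H:5 N:1
  (− 4 ring H displaced by substituents)
  + SO3H → S:1 O:3 H:1
  + Cl → Cl:1
  + COOH → C:1 H:1 O:2
  + CH(CH3)2 → C:3 H:7
Element totals:
  C: 9
  H: 10
  Cl: 1
  N: 1
  O: 5
  S: 1
Molecular formula: C9H10ClNO5S.
Molar mass = 279.691 g/mol.
Mass from S: 1 × 32.06 = 32.060 g/mol.
%S = 32.060 / 279.691 × 100 = 11.46%.

11.46%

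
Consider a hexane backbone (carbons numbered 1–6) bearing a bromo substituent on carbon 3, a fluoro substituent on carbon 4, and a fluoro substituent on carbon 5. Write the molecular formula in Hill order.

Atom tally by fragment:
  CH3 → C:1 H:3
  CH2 → C:1 H:2
  CH(Br) → C:1 H:1 Br:1
  CH(F) → C:1 H:1 F:1
  CH(F) → C:1 H:1 F:1
  CH3 → C:1 H:3
Element totals:
  C: 6
  H: 11
  Br: 1
  F: 2

C6H11BrF2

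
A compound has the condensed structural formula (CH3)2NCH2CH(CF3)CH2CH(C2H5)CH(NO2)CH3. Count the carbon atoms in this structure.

11

Atom tally by fragment:
  (CH3)2NCH2 → C:3 H:8 N:1
  CH(CF3) → C:2 H:1 F:3
  CH2 → C:1 H:2
  CH(C2H5) → C:3 H:6
  CH(NO2) → C:1 H:1 N:1 O:2
  CH3 → C:1 H:3
Element totals:
  C: 11
  H: 21
  F: 3
  N: 2
  O: 2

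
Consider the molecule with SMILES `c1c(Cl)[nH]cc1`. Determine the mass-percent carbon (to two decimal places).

47.32%

Atom tally by fragment:
  pyrrole ring core → C:4 H:5 N:1
  (− 1 ring H displaced by substituents)
  + Cl → Cl:1
Element totals:
  C: 4
  H: 4
  Cl: 1
  N: 1
Molecular formula: C4H4ClN.
Molar mass = 101.533 g/mol.
Mass from C: 4 × 12.011 = 48.044 g/mol.
%C = 48.044 / 101.533 × 100 = 47.32%.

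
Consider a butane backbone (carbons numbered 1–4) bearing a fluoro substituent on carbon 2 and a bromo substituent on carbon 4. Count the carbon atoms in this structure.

Atom tally by fragment:
  CH3 → C:1 H:3
  CH(F) → C:1 H:1 F:1
  CH2 → C:1 H:2
  CH2Br → C:1 H:2 Br:1
Element totals:
  C: 4
  H: 8
  Br: 1
  F: 1

4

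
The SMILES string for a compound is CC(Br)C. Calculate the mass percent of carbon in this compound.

Atom tally by fragment:
  CH3 → C:1 H:3
  CH(Br) → C:1 H:1 Br:1
  CH3 → C:1 H:3
Element totals:
  C: 3
  H: 7
  Br: 1
Molecular formula: C3H7Br.
Molar mass = 122.993 g/mol.
Mass from C: 3 × 12.011 = 36.033 g/mol.
%C = 36.033 / 122.993 × 100 = 29.30%.

29.30%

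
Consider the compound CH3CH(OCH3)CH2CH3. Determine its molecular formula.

Element totals:
  C: 5
  H: 12
  O: 1

C5H12O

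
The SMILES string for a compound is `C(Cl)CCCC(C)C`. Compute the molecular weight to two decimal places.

134.65 g/mol

Atom tally by fragment:
  ClCH2 → C:1 H:2 Cl:1
  CH2 → C:1 H:2
  CH2 → C:1 H:2
  CH2 → C:1 H:2
  CH(CH3) → C:2 H:4
  CH3 → C:1 H:3
Element totals:
  C: 7
  H: 15
  Cl: 1
Molecular formula: C7H15Cl.
  M = 7(12.011) + 15(1.008) + 35.45
    = 84.077 + 15.120 + 35.450 = 134.647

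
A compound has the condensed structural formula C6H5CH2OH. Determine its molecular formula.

C7H8O

Atom tally by fragment:
  benzene ring core → C:6 H:6
  (− 1 ring H displaced by substituents)
  + CH2OH → C:1 H:3 O:1
Element totals:
  C: 7
  H: 8
  O: 1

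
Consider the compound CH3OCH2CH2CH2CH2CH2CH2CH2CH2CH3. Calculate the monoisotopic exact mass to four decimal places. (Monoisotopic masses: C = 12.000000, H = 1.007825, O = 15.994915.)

Atom tally by fragment:
  CH3OCH2 → C:2 H:5 O:1
  CH2 → C:1 H:2
  CH2 → C:1 H:2
  CH2 → C:1 H:2
  CH2 → C:1 H:2
  CH2 → C:1 H:2
  CH2 → C:1 H:2
  CH2 → C:1 H:2
  CH3 → C:1 H:3
Element totals:
  C: 10
  H: 22
  O: 1
Molecular formula: C10H22O.
  M = 10(12.0) + 22(1.007825) + 15.994915
    = 120.000000 + 22.172150 + 15.994915 = 158.167065

158.1671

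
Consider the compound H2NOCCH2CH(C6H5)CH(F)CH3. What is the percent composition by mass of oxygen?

Atom tally by fragment:
  H2NOCCH2 → C:2 H:4 O:1 N:1
  CH(C6H5) → C:7 H:6
  CH(F) → C:1 H:1 F:1
  CH3 → C:1 H:3
Element totals:
  C: 11
  H: 14
  F: 1
  N: 1
  O: 1
Molecular formula: C11H14FNO.
Molar mass = 195.237 g/mol.
Mass from O: 1 × 15.999 = 15.999 g/mol.
%O = 15.999 / 195.237 × 100 = 8.19%.

8.19%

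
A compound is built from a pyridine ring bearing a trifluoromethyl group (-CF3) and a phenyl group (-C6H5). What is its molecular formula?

C12H8F3N

Atom tally by fragment:
  pyridine ring core → C:5 H:5 N:1
  (− 2 ring H displaced by substituents)
  + CF3 → C:1 F:3
  + C6H5 → C:6 H:5
Element totals:
  C: 12
  H: 8
  F: 3
  N: 1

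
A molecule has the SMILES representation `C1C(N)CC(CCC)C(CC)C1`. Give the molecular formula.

Atom tally by fragment:
  cyclohexane ring core → C:6 H:12
  (− 3 ring H displaced by substituents)
  + NH2 → N:1 H:2
  + CH2CH2CH3 → C:3 H:7
  + C2H5 → C:2 H:5
Element totals:
  C: 11
  H: 23
  N: 1

C11H23N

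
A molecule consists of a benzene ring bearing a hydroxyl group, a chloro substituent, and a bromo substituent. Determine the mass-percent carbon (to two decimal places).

Atom tally by fragment:
  benzene ring core → C:6 H:6
  (− 3 ring H displaced by substituents)
  + OH → O:1 H:1
  + Cl → Cl:1
  + Br → Br:1
Element totals:
  C: 6
  H: 4
  Br: 1
  Cl: 1
  O: 1
Molecular formula: C6H4BrClO.
Molar mass = 207.451 g/mol.
Mass from C: 6 × 12.011 = 72.066 g/mol.
%C = 72.066 / 207.451 × 100 = 34.74%.

34.74%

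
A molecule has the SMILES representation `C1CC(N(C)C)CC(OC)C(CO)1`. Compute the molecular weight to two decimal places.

187.28 g/mol

Atom tally by fragment:
  cyclohexane ring core → C:6 H:12
  (− 3 ring H displaced by substituents)
  + N(CH3)2 → N:1 C:2 H:6
  + OCH3 → C:1 H:3 O:1
  + CH2OH → C:1 H:3 O:1
Element totals:
  C: 10
  H: 21
  N: 1
  O: 2
Molecular formula: C10H21NO2.
  M = 10(12.011) + 21(1.008) + 14.007 + 2(15.999)
    = 120.110 + 21.168 + 14.007 + 31.998 = 187.283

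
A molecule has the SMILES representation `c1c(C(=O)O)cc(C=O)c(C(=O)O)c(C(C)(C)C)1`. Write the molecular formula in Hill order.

Atom tally by fragment:
  benzene ring core → C:6 H:6
  (− 4 ring H displaced by substituents)
  + COOH → C:1 H:1 O:2
  + CHO → C:1 H:1 O:1
  + COOH → C:1 H:1 O:2
  + C(CH3)3 → C:4 H:9
Element totals:
  C: 13
  H: 14
  O: 5

C13H14O5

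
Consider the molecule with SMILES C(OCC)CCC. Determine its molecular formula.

C6H14O

Atom tally by fragment:
  C2H5OCH2 → C:3 H:7 O:1
  CH2 → C:1 H:2
  CH2 → C:1 H:2
  CH3 → C:1 H:3
Element totals:
  C: 6
  H: 14
  O: 1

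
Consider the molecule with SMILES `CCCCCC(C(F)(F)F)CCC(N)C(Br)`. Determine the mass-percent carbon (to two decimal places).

Atom tally by fragment:
  CH3 → C:1 H:3
  CH2 → C:1 H:2
  CH2 → C:1 H:2
  CH2 → C:1 H:2
  CH2 → C:1 H:2
  CH(CF3) → C:2 H:1 F:3
  CH2 → C:1 H:2
  CH2 → C:1 H:2
  CH(NH2) → C:1 H:3 N:1
  CH2Br → C:1 H:2 Br:1
Element totals:
  C: 11
  H: 21
  Br: 1
  F: 3
  N: 1
Molecular formula: C11H21BrF3N.
Molar mass = 304.194 g/mol.
Mass from C: 11 × 12.011 = 132.121 g/mol.
%C = 132.121 / 304.194 × 100 = 43.43%.

43.43%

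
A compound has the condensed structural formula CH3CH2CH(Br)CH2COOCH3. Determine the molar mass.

Atom tally by fragment:
  CH3 → C:1 H:3
  CH2 → C:1 H:2
  CH(Br) → C:1 H:1 Br:1
  CH2COOCH3 → C:3 H:5 O:2
Element totals:
  C: 6
  H: 11
  Br: 1
  O: 2
Molecular formula: C6H11BrO2.
  M = 6(12.011) + 11(1.008) + 79.904 + 2(15.999)
    = 72.066 + 11.088 + 79.904 + 31.998 = 195.056

195.06 g/mol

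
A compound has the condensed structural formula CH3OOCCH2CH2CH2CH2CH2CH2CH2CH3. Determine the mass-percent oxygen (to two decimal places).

Atom tally by fragment:
  CH3OOCCH2 → C:3 H:5 O:2
  CH2 → C:1 H:2
  CH2 → C:1 H:2
  CH2 → C:1 H:2
  CH2 → C:1 H:2
  CH2 → C:1 H:2
  CH2 → C:1 H:2
  CH3 → C:1 H:3
Element totals:
  C: 10
  H: 20
  O: 2
Molecular formula: C10H20O2.
Molar mass = 172.268 g/mol.
Mass from O: 2 × 15.999 = 31.998 g/mol.
%O = 31.998 / 172.268 × 100 = 18.57%.

18.57%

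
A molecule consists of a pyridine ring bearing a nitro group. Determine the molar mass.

Atom tally by fragment:
  pyridine ring core → C:5 H:5 N:1
  (− 1 ring H displaced by substituents)
  + NO2 → N:1 O:2
Element totals:
  C: 5
  H: 4
  N: 2
  O: 2
Molecular formula: C5H4N2O2.
  M = 5(12.011) + 4(1.008) + 2(14.007) + 2(15.999)
    = 60.055 + 4.032 + 28.014 + 31.998 = 124.099

124.10 g/mol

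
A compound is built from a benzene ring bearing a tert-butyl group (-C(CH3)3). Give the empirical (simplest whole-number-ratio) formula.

Atom tally by fragment:
  benzene ring core → C:6 H:6
  (− 1 ring H displaced by substituents)
  + C(CH3)3 → C:4 H:9
Element totals:
  C: 10
  H: 14
Molecular formula: C10H14.
gcd of subscripts = 2; dividing each by 2:
  C: 10/2 = 5
  H: 14/2 = 7

C5H7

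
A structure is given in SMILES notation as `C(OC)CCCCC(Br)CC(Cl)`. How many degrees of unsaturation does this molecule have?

Atom tally by fragment:
  CH3OCH2 → C:2 H:5 O:1
  CH2 → C:1 H:2
  CH2 → C:1 H:2
  CH2 → C:1 H:2
  CH2 → C:1 H:2
  CH(Br) → C:1 H:1 Br:1
  CH2 → C:1 H:2
  CH2Cl → C:1 H:2 Cl:1
Element totals:
  C: 9
  H: 18
  Br: 1
  Cl: 1
  O: 1
Molecular formula: C9H18BrClO.
DoU = (2C + 2 + N − H − X) / 2 = (2·9 + 2 + 0 − 18 − 2) / 2 = 0.

0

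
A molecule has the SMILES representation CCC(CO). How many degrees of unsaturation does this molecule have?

Atom tally by fragment:
  CH3 → C:1 H:3
  CH2 → C:1 H:2
  CH2CH2OH → C:2 H:5 O:1
Element totals:
  C: 4
  H: 10
  O: 1
Molecular formula: C4H10O.
DoU = (2C + 2 + N − H − X) / 2 = (2·4 + 2 + 0 − 10 − 0) / 2 = 0.

0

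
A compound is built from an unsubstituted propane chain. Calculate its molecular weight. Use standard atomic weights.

Atom tally by fragment:
  CH3 → C:1 H:3
  CH2 → C:1 H:2
  CH3 → C:1 H:3
Element totals:
  C: 3
  H: 8
Molecular formula: C3H8.
  M = 3(12.011) + 8(1.008)
    = 36.033 + 8.064 = 44.097

44.10 g/mol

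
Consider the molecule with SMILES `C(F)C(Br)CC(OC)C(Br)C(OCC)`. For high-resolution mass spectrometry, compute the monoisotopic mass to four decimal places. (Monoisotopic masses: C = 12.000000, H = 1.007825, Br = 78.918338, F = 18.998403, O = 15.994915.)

333.9579

Atom tally by fragment:
  FCH2 → C:1 H:2 F:1
  CH(Br) → C:1 H:1 Br:1
  CH2 → C:1 H:2
  CH(OCH3) → C:2 H:4 O:1
  CH(Br) → C:1 H:1 Br:1
  CH2OC2H5 → C:3 H:7 O:1
Element totals:
  C: 9
  H: 17
  Br: 2
  F: 1
  O: 2
Molecular formula: C9H17Br2FO2.
  M = 9(12.0) + 17(1.007825) + 2(78.918338) + 18.998403 + 2(15.994915)
    = 108.000000 + 17.133025 + 157.836676 + 18.998403 + 31.989830 = 333.957934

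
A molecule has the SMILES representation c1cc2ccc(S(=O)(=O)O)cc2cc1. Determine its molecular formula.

Atom tally by fragment:
  naphthalene ring system core → C:10 H:8
  (− 1 ring H displaced by substituents)
  + SO3H → S:1 O:3 H:1
Element totals:
  C: 10
  H: 8
  O: 3
  S: 1

C10H8O3S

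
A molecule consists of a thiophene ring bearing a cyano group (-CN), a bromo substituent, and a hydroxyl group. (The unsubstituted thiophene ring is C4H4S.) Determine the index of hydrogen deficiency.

5

Atom tally by fragment:
  thiophene ring core → C:4 H:4 S:1
  (− 3 ring H displaced by substituents)
  + CN → C:1 N:1
  + Br → Br:1
  + OH → O:1 H:1
Element totals:
  C: 5
  H: 2
  Br: 1
  N: 1
  O: 1
  S: 1
Molecular formula: C5H2BrNOS.
DoU = (2C + 2 + N − H − X) / 2 = (2·5 + 2 + 1 − 2 − 1) / 2 = 5.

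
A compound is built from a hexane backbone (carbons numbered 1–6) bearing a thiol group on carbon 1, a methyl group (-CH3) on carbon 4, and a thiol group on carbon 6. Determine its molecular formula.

C7H16S2

Atom tally by fragment:
  HSCH2 → C:1 H:3 S:1
  CH2 → C:1 H:2
  CH2 → C:1 H:2
  CH(CH3) → C:2 H:4
  CH2 → C:1 H:2
  CH2SH → C:1 H:3 S:1
Element totals:
  C: 7
  H: 16
  S: 2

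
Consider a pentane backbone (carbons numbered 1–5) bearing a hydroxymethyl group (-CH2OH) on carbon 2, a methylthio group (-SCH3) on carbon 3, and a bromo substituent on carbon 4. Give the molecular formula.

Atom tally by fragment:
  CH3 → C:1 H:3
  CH(CH2OH) → C:2 H:4 O:1
  CH(SCH3) → C:2 H:4 S:1
  CH(Br) → C:1 H:1 Br:1
  CH3 → C:1 H:3
Element totals:
  C: 7
  H: 15
  Br: 1
  O: 1
  S: 1

C7H15BrOS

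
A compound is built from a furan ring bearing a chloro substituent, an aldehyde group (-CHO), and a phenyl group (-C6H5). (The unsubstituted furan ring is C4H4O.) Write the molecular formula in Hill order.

Atom tally by fragment:
  furan ring core → C:4 H:4 O:1
  (− 3 ring H displaced by substituents)
  + Cl → Cl:1
  + CHO → C:1 H:1 O:1
  + C6H5 → C:6 H:5
Element totals:
  C: 11
  H: 7
  Cl: 1
  O: 2

C11H7ClO2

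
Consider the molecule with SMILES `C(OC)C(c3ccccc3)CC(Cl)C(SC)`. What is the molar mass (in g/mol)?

Atom tally by fragment:
  CH3OCH2 → C:2 H:5 O:1
  CH(C6H5) → C:7 H:6
  CH2 → C:1 H:2
  CH(Cl) → C:1 H:1 Cl:1
  CH2SCH3 → C:2 H:5 S:1
Element totals:
  C: 13
  H: 19
  Cl: 1
  O: 1
  S: 1
Molecular formula: C13H19ClOS.
  M = 13(12.011) + 19(1.008) + 35.45 + 15.999 + 32.06
    = 156.143 + 19.152 + 35.450 + 15.999 + 32.060 = 258.804

258.80 g/mol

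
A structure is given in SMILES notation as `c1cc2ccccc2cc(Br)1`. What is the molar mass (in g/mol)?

Atom tally by fragment:
  naphthalene ring system core → C:10 H:8
  (− 1 ring H displaced by substituents)
  + Br → Br:1
Element totals:
  C: 10
  H: 7
  Br: 1
Molecular formula: C10H7Br.
  M = 10(12.011) + 7(1.008) + 79.904
    = 120.110 + 7.056 + 79.904 = 207.070

207.07 g/mol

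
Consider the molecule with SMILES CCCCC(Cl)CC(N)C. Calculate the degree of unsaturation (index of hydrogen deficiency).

Atom tally by fragment:
  CH3 → C:1 H:3
  CH2 → C:1 H:2
  CH2 → C:1 H:2
  CH2 → C:1 H:2
  CH(Cl) → C:1 H:1 Cl:1
  CH2 → C:1 H:2
  CH(NH2) → C:1 H:3 N:1
  CH3 → C:1 H:3
Element totals:
  C: 8
  H: 18
  Cl: 1
  N: 1
Molecular formula: C8H18ClN.
DoU = (2C + 2 + N − H − X) / 2 = (2·8 + 2 + 1 − 18 − 1) / 2 = 0.

0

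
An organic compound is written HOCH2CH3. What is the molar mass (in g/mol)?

46.07 g/mol

Element totals:
  C: 2
  H: 6
  O: 1
Molecular formula: C2H6O.
  M = 2(12.011) + 6(1.008) + 15.999
    = 24.022 + 6.048 + 15.999 = 46.069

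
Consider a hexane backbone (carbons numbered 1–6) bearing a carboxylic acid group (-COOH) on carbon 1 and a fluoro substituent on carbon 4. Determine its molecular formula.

C7H13FO2

Atom tally by fragment:
  HOOCCH2 → C:2 H:3 O:2
  CH2 → C:1 H:2
  CH2 → C:1 H:2
  CH(F) → C:1 H:1 F:1
  CH2 → C:1 H:2
  CH3 → C:1 H:3
Element totals:
  C: 7
  H: 13
  F: 1
  O: 2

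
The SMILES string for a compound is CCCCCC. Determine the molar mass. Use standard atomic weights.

86.18 g/mol

Atom tally by fragment:
  CH3 → C:1 H:3
  CH2 → C:1 H:2
  CH2 → C:1 H:2
  CH2 → C:1 H:2
  CH2 → C:1 H:2
  CH3 → C:1 H:3
Element totals:
  C: 6
  H: 14
Molecular formula: C6H14.
  M = 6(12.011) + 14(1.008)
    = 72.066 + 14.112 = 86.178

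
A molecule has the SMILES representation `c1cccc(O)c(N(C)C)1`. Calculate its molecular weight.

137.18 g/mol

Atom tally by fragment:
  benzene ring core → C:6 H:6
  (− 2 ring H displaced by substituents)
  + OH → O:1 H:1
  + N(CH3)2 → N:1 C:2 H:6
Element totals:
  C: 8
  H: 11
  N: 1
  O: 1
Molecular formula: C8H11NO.
  M = 8(12.011) + 11(1.008) + 14.007 + 15.999
    = 96.088 + 11.088 + 14.007 + 15.999 = 137.182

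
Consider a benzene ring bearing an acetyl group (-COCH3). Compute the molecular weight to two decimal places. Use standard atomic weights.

120.15 g/mol

Atom tally by fragment:
  benzene ring core → C:6 H:6
  (− 1 ring H displaced by substituents)
  + COCH3 → C:2 H:3 O:1
Element totals:
  C: 8
  H: 8
  O: 1
Molecular formula: C8H8O.
  M = 8(12.011) + 8(1.008) + 15.999
    = 96.088 + 8.064 + 15.999 = 120.151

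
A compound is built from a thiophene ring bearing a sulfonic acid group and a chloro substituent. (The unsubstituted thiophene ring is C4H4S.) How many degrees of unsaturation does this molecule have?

3

Atom tally by fragment:
  thiophene ring core → C:4 H:4 S:1
  (− 2 ring H displaced by substituents)
  + SO3H → S:1 O:3 H:1
  + Cl → Cl:1
Element totals:
  C: 4
  H: 3
  Cl: 1
  O: 3
  S: 2
Molecular formula: C4H3ClO3S2.
DoU = (2C + 2 + N − H − X) / 2 = (2·4 + 2 + 0 − 3 − 1) / 2 = 3.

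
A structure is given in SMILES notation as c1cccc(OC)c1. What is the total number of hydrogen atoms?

Atom tally by fragment:
  benzene ring core → C:6 H:6
  (− 1 ring H displaced by substituents)
  + OCH3 → C:1 H:3 O:1
Element totals:
  C: 7
  H: 8
  O: 1

8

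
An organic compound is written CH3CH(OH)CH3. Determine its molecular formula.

Element totals:
  C: 3
  H: 8
  O: 1

C3H8O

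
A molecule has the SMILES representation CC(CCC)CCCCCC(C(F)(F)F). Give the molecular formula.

Atom tally by fragment:
  CH3 → C:1 H:3
  CH(CH2CH2CH3) → C:4 H:8
  CH2 → C:1 H:2
  CH2 → C:1 H:2
  CH2 → C:1 H:2
  CH2 → C:1 H:2
  CH2 → C:1 H:2
  CH2CF3 → C:2 H:2 F:3
Element totals:
  C: 12
  H: 23
  F: 3

C12H23F3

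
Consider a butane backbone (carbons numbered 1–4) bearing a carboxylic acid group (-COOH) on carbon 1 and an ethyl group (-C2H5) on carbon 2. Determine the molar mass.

130.19 g/mol

Atom tally by fragment:
  HOOCCH2 → C:2 H:3 O:2
  CH(C2H5) → C:3 H:6
  CH2 → C:1 H:2
  CH3 → C:1 H:3
Element totals:
  C: 7
  H: 14
  O: 2
Molecular formula: C7H14O2.
  M = 7(12.011) + 14(1.008) + 2(15.999)
    = 84.077 + 14.112 + 31.998 = 130.187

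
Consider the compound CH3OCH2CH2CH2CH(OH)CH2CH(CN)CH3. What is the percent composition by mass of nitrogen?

8.18%

Element totals:
  C: 9
  H: 17
  N: 1
  O: 2
Molecular formula: C9H17NO2.
Molar mass = 171.240 g/mol.
Mass from N: 1 × 14.007 = 14.007 g/mol.
%N = 14.007 / 171.240 × 100 = 8.18%.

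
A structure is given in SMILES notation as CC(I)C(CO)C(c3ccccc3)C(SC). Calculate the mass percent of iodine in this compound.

Atom tally by fragment:
  CH3 → C:1 H:3
  CH(I) → C:1 H:1 I:1
  CH(CH2OH) → C:2 H:4 O:1
  CH(C6H5) → C:7 H:6
  CH2SCH3 → C:2 H:5 S:1
Element totals:
  C: 13
  H: 19
  I: 1
  O: 1
  S: 1
Molecular formula: C13H19IOS.
Molar mass = 350.258 g/mol.
Mass from I: 1 × 126.904 = 126.904 g/mol.
%I = 126.904 / 350.258 × 100 = 36.23%.

36.23%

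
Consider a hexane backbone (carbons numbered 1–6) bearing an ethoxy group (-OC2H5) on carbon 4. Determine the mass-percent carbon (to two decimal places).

Atom tally by fragment:
  CH3 → C:1 H:3
  CH2 → C:1 H:2
  CH2 → C:1 H:2
  CH(OC2H5) → C:3 H:6 O:1
  CH2 → C:1 H:2
  CH3 → C:1 H:3
Element totals:
  C: 8
  H: 18
  O: 1
Molecular formula: C8H18O.
Molar mass = 130.231 g/mol.
Mass from C: 8 × 12.011 = 96.088 g/mol.
%C = 96.088 / 130.231 × 100 = 73.78%.

73.78%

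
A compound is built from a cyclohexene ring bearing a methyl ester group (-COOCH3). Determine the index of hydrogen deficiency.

Atom tally by fragment:
  cyclohexene ring core → C:6 H:10
  (− 1 ring H displaced by substituents)
  + COOCH3 → C:2 H:3 O:2
Element totals:
  C: 8
  H: 12
  O: 2
Molecular formula: C8H12O2.
DoU = (2C + 2 + N − H − X) / 2 = (2·8 + 2 + 0 − 12 − 0) / 2 = 3.

3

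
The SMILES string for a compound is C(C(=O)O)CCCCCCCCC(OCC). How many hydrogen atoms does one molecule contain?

Atom tally by fragment:
  HOOCCH2 → C:2 H:3 O:2
  CH2 → C:1 H:2
  CH2 → C:1 H:2
  CH2 → C:1 H:2
  CH2 → C:1 H:2
  CH2 → C:1 H:2
  CH2 → C:1 H:2
  CH2 → C:1 H:2
  CH2 → C:1 H:2
  CH2OC2H5 → C:3 H:7 O:1
Element totals:
  C: 13
  H: 26
  O: 3

26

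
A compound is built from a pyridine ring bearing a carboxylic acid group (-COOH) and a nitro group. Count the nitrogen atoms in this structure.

2

Atom tally by fragment:
  pyridine ring core → C:5 H:5 N:1
  (− 2 ring H displaced by substituents)
  + COOH → C:1 H:1 O:2
  + NO2 → N:1 O:2
Element totals:
  C: 6
  H: 4
  N: 2
  O: 4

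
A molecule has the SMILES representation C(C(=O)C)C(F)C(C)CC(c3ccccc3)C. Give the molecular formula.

Atom tally by fragment:
  CH3COCH2 → C:3 H:5 O:1
  CH(F) → C:1 H:1 F:1
  CH(CH3) → C:2 H:4
  CH2 → C:1 H:2
  CH(C6H5) → C:7 H:6
  CH3 → C:1 H:3
Element totals:
  C: 15
  H: 21
  F: 1
  O: 1

C15H21FO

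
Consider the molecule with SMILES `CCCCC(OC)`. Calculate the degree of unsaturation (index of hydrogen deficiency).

Atom tally by fragment:
  CH3 → C:1 H:3
  CH2 → C:1 H:2
  CH2 → C:1 H:2
  CH2 → C:1 H:2
  CH2OCH3 → C:2 H:5 O:1
Element totals:
  C: 6
  H: 14
  O: 1
Molecular formula: C6H14O.
DoU = (2C + 2 + N − H − X) / 2 = (2·6 + 2 + 0 − 14 − 0) / 2 = 0.

0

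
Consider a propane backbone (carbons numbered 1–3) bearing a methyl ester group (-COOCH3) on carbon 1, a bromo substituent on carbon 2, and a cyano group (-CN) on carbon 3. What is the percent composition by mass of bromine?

Atom tally by fragment:
  CH3OOCCH2 → C:3 H:5 O:2
  CH(Br) → C:1 H:1 Br:1
  CH2CN → C:2 H:2 N:1
Element totals:
  C: 6
  H: 8
  Br: 1
  N: 1
  O: 2
Molecular formula: C6H8BrNO2.
Molar mass = 206.039 g/mol.
Mass from Br: 1 × 79.904 = 79.904 g/mol.
%Br = 79.904 / 206.039 × 100 = 38.78%.

38.78%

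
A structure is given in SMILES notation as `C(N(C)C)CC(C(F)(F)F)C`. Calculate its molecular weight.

169.19 g/mol

Atom tally by fragment:
  (CH3)2NCH2 → C:3 H:8 N:1
  CH2 → C:1 H:2
  CH(CF3) → C:2 H:1 F:3
  CH3 → C:1 H:3
Element totals:
  C: 7
  H: 14
  F: 3
  N: 1
Molecular formula: C7H14F3N.
  M = 7(12.011) + 14(1.008) + 3(18.998) + 14.007
    = 84.077 + 14.112 + 56.994 + 14.007 = 169.190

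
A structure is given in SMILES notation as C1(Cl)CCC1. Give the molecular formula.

C4H7Cl

Atom tally by fragment:
  cyclobutane ring core → C:4 H:8
  (− 1 ring H displaced by substituents)
  + Cl → Cl:1
Element totals:
  C: 4
  H: 7
  Cl: 1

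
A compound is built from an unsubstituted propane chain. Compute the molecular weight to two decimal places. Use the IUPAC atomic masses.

Atom tally by fragment:
  CH3 → C:1 H:3
  CH2 → C:1 H:2
  CH3 → C:1 H:3
Element totals:
  C: 3
  H: 8
Molecular formula: C3H8.
  M = 3(12.011) + 8(1.008)
    = 36.033 + 8.064 = 44.097

44.10 g/mol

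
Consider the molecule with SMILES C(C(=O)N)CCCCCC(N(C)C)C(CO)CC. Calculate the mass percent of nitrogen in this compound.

Atom tally by fragment:
  H2NOCCH2 → C:2 H:4 O:1 N:1
  CH2 → C:1 H:2
  CH2 → C:1 H:2
  CH2 → C:1 H:2
  CH2 → C:1 H:2
  CH2 → C:1 H:2
  CH(N(CH3)2) → C:3 H:7 N:1
  CH(CH2OH) → C:2 H:4 O:1
  CH2 → C:1 H:2
  CH3 → C:1 H:3
Element totals:
  C: 14
  H: 30
  N: 2
  O: 2
Molecular formula: C14H30N2O2.
Molar mass = 258.406 g/mol.
Mass from N: 2 × 14.007 = 28.014 g/mol.
%N = 28.014 / 258.406 × 100 = 10.84%.

10.84%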